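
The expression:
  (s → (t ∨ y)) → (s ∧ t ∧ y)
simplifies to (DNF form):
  (s ∧ t ∧ y) ∨ (s ∧ t ∧ ¬t) ∨ (s ∧ y ∧ ¬y) ∨ (s ∧ ¬t ∧ ¬y)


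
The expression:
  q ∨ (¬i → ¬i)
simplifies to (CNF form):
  True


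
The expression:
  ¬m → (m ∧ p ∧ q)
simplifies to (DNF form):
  m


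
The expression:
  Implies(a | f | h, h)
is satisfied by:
  {h: True, a: False, f: False}
  {f: True, h: True, a: False}
  {h: True, a: True, f: False}
  {f: True, h: True, a: True}
  {f: False, a: False, h: False}


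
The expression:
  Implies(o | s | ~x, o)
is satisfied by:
  {x: True, o: True, s: False}
  {o: True, s: False, x: False}
  {x: True, o: True, s: True}
  {o: True, s: True, x: False}
  {x: True, s: False, o: False}


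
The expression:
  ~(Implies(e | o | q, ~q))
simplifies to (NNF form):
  q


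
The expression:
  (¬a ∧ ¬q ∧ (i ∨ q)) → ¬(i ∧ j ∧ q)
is always true.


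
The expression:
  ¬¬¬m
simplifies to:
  ¬m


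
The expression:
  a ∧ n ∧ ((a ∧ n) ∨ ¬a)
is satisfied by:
  {a: True, n: True}


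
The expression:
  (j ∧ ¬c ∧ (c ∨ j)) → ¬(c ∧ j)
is always true.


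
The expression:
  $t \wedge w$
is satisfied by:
  {t: True, w: True}


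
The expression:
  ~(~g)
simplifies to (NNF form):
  g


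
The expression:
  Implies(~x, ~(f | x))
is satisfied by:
  {x: True, f: False}
  {f: False, x: False}
  {f: True, x: True}


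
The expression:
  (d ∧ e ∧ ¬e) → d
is always true.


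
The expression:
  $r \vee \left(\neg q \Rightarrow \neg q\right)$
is always true.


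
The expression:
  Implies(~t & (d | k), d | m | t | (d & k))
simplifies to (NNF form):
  d | m | t | ~k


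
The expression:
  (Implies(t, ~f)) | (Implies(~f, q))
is always true.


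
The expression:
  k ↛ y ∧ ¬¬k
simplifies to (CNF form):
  k ∧ ¬y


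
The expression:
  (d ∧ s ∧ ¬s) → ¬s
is always true.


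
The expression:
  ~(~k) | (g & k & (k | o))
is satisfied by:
  {k: True}


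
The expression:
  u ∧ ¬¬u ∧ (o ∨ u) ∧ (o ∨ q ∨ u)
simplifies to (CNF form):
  u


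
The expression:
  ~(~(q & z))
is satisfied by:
  {z: True, q: True}


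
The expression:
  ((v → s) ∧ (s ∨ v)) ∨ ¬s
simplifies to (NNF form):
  True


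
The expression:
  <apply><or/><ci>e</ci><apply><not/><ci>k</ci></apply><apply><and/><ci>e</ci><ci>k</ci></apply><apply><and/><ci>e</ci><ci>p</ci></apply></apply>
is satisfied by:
  {e: True, k: False}
  {k: False, e: False}
  {k: True, e: True}


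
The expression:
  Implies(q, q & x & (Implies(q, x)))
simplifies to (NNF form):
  x | ~q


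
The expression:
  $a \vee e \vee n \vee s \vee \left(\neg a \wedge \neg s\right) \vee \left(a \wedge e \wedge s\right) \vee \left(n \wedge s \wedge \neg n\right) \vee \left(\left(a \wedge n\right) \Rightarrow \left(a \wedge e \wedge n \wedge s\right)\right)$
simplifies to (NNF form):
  $\text{True}$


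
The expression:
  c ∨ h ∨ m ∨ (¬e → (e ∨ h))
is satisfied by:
  {h: True, c: True, m: True, e: True}
  {h: True, c: True, m: True, e: False}
  {h: True, c: True, e: True, m: False}
  {h: True, c: True, e: False, m: False}
  {h: True, m: True, e: True, c: False}
  {h: True, m: True, e: False, c: False}
  {h: True, m: False, e: True, c: False}
  {h: True, m: False, e: False, c: False}
  {c: True, m: True, e: True, h: False}
  {c: True, m: True, e: False, h: False}
  {c: True, e: True, m: False, h: False}
  {c: True, e: False, m: False, h: False}
  {m: True, e: True, c: False, h: False}
  {m: True, c: False, e: False, h: False}
  {e: True, c: False, m: False, h: False}


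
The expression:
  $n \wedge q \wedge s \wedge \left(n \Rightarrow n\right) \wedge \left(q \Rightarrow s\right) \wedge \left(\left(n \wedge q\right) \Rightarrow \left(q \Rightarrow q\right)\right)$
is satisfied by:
  {s: True, q: True, n: True}


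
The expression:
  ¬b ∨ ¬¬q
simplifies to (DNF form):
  q ∨ ¬b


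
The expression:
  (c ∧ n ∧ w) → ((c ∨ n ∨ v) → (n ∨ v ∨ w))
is always true.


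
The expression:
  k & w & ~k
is never true.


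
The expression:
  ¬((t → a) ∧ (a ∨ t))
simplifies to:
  ¬a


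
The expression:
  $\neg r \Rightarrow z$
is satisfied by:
  {r: True, z: True}
  {r: True, z: False}
  {z: True, r: False}


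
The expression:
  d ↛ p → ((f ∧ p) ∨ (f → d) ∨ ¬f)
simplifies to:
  True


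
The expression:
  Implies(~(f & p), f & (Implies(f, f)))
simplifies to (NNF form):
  f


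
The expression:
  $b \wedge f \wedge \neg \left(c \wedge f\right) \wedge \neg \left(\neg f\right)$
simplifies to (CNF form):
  $b \wedge f \wedge \neg c$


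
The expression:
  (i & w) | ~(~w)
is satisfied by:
  {w: True}


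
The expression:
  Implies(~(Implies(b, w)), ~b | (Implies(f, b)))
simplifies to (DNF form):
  True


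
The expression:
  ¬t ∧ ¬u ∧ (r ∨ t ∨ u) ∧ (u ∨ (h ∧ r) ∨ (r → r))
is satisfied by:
  {r: True, u: False, t: False}


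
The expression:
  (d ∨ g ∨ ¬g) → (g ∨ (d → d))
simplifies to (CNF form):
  True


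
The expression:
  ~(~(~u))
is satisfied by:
  {u: False}


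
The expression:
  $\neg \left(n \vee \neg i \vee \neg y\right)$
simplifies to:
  $i \wedge y \wedge \neg n$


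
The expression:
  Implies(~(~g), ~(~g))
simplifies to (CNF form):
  True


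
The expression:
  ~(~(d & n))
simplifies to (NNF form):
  d & n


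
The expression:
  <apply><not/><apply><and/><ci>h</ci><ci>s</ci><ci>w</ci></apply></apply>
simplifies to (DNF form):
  <apply><or/><apply><not/><ci>h</ci></apply><apply><not/><ci>s</ci></apply><apply><not/><ci>w</ci></apply></apply>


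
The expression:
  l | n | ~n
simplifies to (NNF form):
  True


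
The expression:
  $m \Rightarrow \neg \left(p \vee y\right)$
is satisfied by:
  {p: False, m: False, y: False}
  {y: True, p: False, m: False}
  {p: True, y: False, m: False}
  {y: True, p: True, m: False}
  {m: True, y: False, p: False}


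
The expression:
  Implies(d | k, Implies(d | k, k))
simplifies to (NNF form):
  k | ~d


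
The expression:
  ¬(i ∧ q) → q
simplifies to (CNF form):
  q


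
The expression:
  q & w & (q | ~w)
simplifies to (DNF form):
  q & w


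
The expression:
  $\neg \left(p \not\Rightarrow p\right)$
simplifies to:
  $\text{True}$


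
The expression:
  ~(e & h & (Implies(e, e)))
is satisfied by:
  {h: False, e: False}
  {e: True, h: False}
  {h: True, e: False}


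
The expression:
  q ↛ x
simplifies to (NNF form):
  q ∧ ¬x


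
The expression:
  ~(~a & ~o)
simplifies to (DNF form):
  a | o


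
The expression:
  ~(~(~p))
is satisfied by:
  {p: False}


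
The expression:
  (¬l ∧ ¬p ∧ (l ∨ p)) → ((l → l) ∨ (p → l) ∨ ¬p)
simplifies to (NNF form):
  True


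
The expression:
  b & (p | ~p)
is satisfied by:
  {b: True}


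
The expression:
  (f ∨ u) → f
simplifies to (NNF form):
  f ∨ ¬u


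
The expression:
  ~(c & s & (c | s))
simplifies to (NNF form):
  ~c | ~s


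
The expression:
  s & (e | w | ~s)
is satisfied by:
  {s: True, e: True, w: True}
  {s: True, e: True, w: False}
  {s: True, w: True, e: False}


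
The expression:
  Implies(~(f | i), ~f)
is always true.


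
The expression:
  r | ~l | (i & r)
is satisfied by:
  {r: True, l: False}
  {l: False, r: False}
  {l: True, r: True}


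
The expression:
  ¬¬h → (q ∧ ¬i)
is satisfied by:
  {q: True, h: False, i: False}
  {q: False, h: False, i: False}
  {i: True, q: True, h: False}
  {i: True, q: False, h: False}
  {h: True, q: True, i: False}


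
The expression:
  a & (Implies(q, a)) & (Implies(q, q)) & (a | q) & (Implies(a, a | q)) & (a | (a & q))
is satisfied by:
  {a: True}


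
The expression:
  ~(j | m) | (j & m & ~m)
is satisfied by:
  {j: False, m: False}


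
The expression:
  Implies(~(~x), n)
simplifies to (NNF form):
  n | ~x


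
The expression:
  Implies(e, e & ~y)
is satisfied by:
  {e: False, y: False}
  {y: True, e: False}
  {e: True, y: False}


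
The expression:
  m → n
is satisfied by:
  {n: True, m: False}
  {m: False, n: False}
  {m: True, n: True}


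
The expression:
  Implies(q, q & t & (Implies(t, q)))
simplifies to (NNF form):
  t | ~q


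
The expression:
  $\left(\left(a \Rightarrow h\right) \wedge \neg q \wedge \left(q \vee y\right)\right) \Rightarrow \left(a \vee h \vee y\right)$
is always true.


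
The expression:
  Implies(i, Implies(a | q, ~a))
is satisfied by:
  {a: False, i: False}
  {i: True, a: False}
  {a: True, i: False}


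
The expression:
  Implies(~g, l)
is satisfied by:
  {l: True, g: True}
  {l: True, g: False}
  {g: True, l: False}


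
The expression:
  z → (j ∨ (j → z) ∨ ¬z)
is always true.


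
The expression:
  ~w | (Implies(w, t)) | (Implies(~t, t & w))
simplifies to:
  t | ~w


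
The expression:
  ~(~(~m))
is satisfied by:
  {m: False}


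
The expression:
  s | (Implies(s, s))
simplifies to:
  True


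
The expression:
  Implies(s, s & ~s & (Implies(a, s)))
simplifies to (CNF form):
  ~s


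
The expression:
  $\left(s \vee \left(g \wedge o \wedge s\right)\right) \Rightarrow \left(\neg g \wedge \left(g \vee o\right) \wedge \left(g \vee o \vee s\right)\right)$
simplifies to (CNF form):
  $\left(o \vee \neg s\right) \wedge \left(\neg g \vee \neg s\right)$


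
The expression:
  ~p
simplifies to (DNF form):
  ~p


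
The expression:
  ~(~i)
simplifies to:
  i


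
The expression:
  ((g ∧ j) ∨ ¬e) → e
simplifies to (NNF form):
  e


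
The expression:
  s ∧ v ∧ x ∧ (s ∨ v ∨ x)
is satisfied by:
  {s: True, x: True, v: True}


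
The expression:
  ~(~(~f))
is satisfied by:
  {f: False}


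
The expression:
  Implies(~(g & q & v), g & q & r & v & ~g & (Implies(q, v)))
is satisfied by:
  {g: True, q: True, v: True}


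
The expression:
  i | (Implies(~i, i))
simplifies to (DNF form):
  i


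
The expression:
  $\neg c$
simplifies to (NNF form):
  $\neg c$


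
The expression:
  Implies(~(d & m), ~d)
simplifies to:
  m | ~d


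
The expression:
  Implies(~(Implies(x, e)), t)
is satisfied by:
  {t: True, e: True, x: False}
  {t: True, e: False, x: False}
  {e: True, t: False, x: False}
  {t: False, e: False, x: False}
  {x: True, t: True, e: True}
  {x: True, t: True, e: False}
  {x: True, e: True, t: False}


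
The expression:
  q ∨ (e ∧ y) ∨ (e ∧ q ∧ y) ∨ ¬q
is always true.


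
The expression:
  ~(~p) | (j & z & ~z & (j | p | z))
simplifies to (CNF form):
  p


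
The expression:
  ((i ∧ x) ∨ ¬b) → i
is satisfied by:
  {i: True, b: True}
  {i: True, b: False}
  {b: True, i: False}


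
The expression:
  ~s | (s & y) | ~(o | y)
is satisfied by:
  {y: True, s: False, o: False}
  {s: False, o: False, y: False}
  {y: True, o: True, s: False}
  {o: True, s: False, y: False}
  {y: True, s: True, o: False}
  {s: True, y: False, o: False}
  {y: True, o: True, s: True}


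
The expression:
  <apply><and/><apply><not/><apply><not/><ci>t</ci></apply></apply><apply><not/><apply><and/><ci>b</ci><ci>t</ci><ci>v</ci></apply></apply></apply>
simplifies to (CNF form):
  <apply><and/><ci>t</ci><apply><or/><apply><not/><ci>b</ci></apply><apply><not/><ci>v</ci></apply></apply></apply>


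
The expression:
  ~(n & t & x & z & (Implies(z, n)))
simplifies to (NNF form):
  ~n | ~t | ~x | ~z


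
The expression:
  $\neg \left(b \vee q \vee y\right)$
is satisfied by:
  {q: False, y: False, b: False}


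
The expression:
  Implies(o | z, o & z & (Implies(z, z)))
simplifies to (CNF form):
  (o | ~o) & (o | ~z) & (z | ~o) & (z | ~z)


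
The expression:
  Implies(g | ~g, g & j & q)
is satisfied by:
  {j: True, q: True, g: True}


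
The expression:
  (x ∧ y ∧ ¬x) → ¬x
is always true.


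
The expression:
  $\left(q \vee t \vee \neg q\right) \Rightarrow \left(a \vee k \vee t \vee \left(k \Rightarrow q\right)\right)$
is always true.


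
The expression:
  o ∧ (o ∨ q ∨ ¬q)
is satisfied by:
  {o: True}


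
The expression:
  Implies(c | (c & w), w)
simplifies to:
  w | ~c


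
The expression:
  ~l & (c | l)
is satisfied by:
  {c: True, l: False}


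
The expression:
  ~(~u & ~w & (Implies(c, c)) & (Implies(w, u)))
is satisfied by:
  {u: True, w: True}
  {u: True, w: False}
  {w: True, u: False}


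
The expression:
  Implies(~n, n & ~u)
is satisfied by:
  {n: True}


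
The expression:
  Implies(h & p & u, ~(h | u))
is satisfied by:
  {p: False, u: False, h: False}
  {h: True, p: False, u: False}
  {u: True, p: False, h: False}
  {h: True, u: True, p: False}
  {p: True, h: False, u: False}
  {h: True, p: True, u: False}
  {u: True, p: True, h: False}


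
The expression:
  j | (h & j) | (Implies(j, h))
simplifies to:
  True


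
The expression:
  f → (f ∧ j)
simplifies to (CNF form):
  j ∨ ¬f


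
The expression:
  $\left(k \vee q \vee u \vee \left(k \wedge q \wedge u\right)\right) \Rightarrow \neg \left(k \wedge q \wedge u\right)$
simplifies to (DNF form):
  $\neg k \vee \neg q \vee \neg u$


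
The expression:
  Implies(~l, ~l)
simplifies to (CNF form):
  True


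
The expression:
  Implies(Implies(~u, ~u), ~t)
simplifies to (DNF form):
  ~t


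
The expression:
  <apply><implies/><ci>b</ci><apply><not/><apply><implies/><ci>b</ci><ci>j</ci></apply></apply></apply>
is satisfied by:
  {b: False, j: False}
  {j: True, b: False}
  {b: True, j: False}


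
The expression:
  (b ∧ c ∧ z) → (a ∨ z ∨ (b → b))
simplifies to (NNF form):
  True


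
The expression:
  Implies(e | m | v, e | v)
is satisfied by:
  {v: True, e: True, m: False}
  {v: True, e: False, m: False}
  {e: True, v: False, m: False}
  {v: False, e: False, m: False}
  {v: True, m: True, e: True}
  {v: True, m: True, e: False}
  {m: True, e: True, v: False}


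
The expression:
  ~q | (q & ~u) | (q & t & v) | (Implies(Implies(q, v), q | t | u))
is always true.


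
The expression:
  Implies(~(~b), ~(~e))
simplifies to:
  e | ~b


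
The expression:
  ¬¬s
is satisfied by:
  {s: True}


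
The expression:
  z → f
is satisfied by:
  {f: True, z: False}
  {z: False, f: False}
  {z: True, f: True}


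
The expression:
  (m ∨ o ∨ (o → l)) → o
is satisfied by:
  {o: True}


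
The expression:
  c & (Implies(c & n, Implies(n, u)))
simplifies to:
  c & (u | ~n)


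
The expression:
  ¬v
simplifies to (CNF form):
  ¬v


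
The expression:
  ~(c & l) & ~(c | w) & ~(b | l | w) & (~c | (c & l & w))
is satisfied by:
  {b: False, w: False, l: False, c: False}


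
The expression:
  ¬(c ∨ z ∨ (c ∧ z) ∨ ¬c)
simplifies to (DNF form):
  False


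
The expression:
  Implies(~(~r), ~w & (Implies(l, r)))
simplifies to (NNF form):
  ~r | ~w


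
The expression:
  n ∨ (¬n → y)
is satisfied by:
  {n: True, y: True}
  {n: True, y: False}
  {y: True, n: False}


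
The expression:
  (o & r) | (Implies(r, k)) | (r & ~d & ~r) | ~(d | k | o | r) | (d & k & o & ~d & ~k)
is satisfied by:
  {k: True, o: True, r: False}
  {k: True, o: False, r: False}
  {o: True, k: False, r: False}
  {k: False, o: False, r: False}
  {r: True, k: True, o: True}
  {r: True, k: True, o: False}
  {r: True, o: True, k: False}


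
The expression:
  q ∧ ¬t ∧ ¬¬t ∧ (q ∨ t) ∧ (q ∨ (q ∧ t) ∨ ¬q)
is never true.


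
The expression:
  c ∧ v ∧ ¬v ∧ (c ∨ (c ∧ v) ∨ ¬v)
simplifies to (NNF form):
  False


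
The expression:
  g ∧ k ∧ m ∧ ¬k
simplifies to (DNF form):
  False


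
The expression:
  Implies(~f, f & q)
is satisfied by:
  {f: True}


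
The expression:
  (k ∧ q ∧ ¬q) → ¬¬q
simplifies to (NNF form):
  True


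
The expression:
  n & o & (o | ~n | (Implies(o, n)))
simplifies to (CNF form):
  n & o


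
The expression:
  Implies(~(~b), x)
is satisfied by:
  {x: True, b: False}
  {b: False, x: False}
  {b: True, x: True}


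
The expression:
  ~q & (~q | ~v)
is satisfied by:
  {q: False}


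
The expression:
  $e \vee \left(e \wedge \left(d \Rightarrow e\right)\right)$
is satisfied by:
  {e: True}


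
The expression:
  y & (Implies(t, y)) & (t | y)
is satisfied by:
  {y: True}


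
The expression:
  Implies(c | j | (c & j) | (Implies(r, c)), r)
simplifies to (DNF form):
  r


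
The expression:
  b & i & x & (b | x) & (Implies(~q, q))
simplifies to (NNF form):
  b & i & q & x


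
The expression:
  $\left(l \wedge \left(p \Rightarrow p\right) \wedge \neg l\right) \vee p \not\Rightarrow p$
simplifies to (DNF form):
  $\text{False}$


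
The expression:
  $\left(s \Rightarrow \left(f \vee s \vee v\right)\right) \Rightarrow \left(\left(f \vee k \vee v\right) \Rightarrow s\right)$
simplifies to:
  $s \vee \left(\neg f \wedge \neg k \wedge \neg v\right)$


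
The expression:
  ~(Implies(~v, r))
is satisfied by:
  {v: False, r: False}


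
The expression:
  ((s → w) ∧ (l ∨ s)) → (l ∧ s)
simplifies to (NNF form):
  (l ∧ s) ∨ (¬l ∧ ¬s) ∨ (¬l ∧ ¬w)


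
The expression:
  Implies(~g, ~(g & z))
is always true.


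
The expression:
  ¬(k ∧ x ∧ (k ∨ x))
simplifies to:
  ¬k ∨ ¬x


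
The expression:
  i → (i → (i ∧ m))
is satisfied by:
  {m: True, i: False}
  {i: False, m: False}
  {i: True, m: True}


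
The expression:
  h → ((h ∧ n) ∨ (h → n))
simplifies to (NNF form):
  n ∨ ¬h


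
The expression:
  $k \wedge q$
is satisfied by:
  {q: True, k: True}


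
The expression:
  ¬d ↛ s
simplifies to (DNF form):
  s ∨ ¬d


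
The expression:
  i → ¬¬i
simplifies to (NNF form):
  True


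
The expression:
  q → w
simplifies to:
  w ∨ ¬q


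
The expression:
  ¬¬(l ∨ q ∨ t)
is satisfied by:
  {t: True, q: True, l: True}
  {t: True, q: True, l: False}
  {t: True, l: True, q: False}
  {t: True, l: False, q: False}
  {q: True, l: True, t: False}
  {q: True, l: False, t: False}
  {l: True, q: False, t: False}


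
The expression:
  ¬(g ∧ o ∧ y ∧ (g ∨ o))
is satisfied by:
  {g: False, o: False, y: False}
  {y: True, g: False, o: False}
  {o: True, g: False, y: False}
  {y: True, o: True, g: False}
  {g: True, y: False, o: False}
  {y: True, g: True, o: False}
  {o: True, g: True, y: False}


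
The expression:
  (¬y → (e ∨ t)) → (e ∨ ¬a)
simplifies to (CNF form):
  (e ∨ ¬a ∨ ¬t) ∧ (e ∨ ¬a ∨ ¬y)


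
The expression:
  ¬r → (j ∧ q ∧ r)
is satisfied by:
  {r: True}


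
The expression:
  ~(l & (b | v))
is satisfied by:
  {v: False, l: False, b: False}
  {b: True, v: False, l: False}
  {v: True, b: False, l: False}
  {b: True, v: True, l: False}
  {l: True, b: False, v: False}


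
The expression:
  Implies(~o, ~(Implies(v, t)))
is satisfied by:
  {o: True, v: True, t: False}
  {o: True, t: False, v: False}
  {o: True, v: True, t: True}
  {o: True, t: True, v: False}
  {v: True, t: False, o: False}


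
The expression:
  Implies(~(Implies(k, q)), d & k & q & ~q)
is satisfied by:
  {q: True, k: False}
  {k: False, q: False}
  {k: True, q: True}


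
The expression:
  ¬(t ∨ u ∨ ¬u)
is never true.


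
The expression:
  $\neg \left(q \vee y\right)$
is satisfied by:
  {q: False, y: False}


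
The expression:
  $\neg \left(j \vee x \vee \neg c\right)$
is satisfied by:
  {c: True, x: False, j: False}


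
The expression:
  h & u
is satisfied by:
  {h: True, u: True}


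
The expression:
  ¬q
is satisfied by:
  {q: False}


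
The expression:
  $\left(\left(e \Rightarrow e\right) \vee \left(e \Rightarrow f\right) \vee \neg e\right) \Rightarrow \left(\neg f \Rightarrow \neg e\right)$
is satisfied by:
  {f: True, e: False}
  {e: False, f: False}
  {e: True, f: True}


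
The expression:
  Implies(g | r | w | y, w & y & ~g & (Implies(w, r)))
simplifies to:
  ~g & (r | ~y) & (w | ~r) & (y | ~w)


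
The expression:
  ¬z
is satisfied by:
  {z: False}


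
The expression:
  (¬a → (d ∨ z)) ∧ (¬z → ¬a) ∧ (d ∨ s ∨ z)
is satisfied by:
  {d: True, z: True, a: False}
  {z: True, a: False, d: False}
  {d: True, z: True, a: True}
  {z: True, a: True, d: False}
  {d: True, a: False, z: False}


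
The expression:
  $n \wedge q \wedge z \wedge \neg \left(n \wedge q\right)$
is never true.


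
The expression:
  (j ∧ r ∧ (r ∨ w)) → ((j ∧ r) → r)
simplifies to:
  True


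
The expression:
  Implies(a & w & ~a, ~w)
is always true.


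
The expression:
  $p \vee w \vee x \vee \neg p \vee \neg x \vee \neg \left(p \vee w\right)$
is always true.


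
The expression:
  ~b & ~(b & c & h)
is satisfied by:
  {b: False}


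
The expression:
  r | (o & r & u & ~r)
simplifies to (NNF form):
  r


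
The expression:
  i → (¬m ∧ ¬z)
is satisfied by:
  {z: False, i: False, m: False}
  {m: True, z: False, i: False}
  {z: True, m: False, i: False}
  {m: True, z: True, i: False}
  {i: True, m: False, z: False}


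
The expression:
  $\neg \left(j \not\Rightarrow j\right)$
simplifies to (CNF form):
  $\text{True}$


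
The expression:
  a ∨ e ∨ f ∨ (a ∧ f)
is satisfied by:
  {a: True, e: True, f: True}
  {a: True, e: True, f: False}
  {a: True, f: True, e: False}
  {a: True, f: False, e: False}
  {e: True, f: True, a: False}
  {e: True, f: False, a: False}
  {f: True, e: False, a: False}


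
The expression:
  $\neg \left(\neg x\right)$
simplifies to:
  $x$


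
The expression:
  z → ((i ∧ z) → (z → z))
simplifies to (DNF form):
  True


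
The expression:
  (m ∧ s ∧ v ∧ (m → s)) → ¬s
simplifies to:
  ¬m ∨ ¬s ∨ ¬v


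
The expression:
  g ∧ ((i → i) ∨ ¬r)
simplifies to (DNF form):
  g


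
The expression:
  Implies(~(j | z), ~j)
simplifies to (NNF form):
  True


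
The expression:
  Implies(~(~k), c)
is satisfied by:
  {c: True, k: False}
  {k: False, c: False}
  {k: True, c: True}


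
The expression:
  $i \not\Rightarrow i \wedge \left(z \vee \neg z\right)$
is never true.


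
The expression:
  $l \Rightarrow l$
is always true.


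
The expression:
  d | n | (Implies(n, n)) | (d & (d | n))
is always true.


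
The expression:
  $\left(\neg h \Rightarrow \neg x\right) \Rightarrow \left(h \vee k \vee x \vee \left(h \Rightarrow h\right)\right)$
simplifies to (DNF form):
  $\text{True}$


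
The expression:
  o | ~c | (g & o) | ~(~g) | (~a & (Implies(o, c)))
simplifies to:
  g | o | ~a | ~c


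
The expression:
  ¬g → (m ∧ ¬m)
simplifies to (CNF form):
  g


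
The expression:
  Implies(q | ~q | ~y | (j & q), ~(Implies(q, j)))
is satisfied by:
  {q: True, j: False}


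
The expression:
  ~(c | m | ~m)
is never true.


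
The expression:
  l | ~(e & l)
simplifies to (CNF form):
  True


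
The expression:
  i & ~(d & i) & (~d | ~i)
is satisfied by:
  {i: True, d: False}


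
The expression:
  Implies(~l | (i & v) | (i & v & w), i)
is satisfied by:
  {i: True, l: True}
  {i: True, l: False}
  {l: True, i: False}


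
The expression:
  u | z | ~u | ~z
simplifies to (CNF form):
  True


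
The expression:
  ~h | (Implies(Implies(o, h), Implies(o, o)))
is always true.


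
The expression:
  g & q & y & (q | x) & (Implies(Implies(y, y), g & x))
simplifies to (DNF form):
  g & q & x & y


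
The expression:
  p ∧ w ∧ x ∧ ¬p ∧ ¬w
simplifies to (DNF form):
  False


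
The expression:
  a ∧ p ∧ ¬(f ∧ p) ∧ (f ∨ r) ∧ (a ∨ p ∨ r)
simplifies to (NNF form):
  a ∧ p ∧ r ∧ ¬f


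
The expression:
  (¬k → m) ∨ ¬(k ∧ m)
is always true.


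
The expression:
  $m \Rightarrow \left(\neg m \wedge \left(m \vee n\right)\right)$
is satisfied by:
  {m: False}


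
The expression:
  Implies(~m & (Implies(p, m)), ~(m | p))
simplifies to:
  True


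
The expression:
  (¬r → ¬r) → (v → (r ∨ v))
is always true.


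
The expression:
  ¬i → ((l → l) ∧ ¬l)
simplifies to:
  i ∨ ¬l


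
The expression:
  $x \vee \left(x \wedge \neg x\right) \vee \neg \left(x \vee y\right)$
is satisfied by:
  {x: True, y: False}
  {y: False, x: False}
  {y: True, x: True}


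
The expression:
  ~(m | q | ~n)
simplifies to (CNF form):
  n & ~m & ~q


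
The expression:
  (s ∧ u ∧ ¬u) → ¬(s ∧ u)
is always true.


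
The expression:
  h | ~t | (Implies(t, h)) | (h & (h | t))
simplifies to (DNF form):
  h | ~t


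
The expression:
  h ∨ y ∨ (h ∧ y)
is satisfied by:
  {y: True, h: True}
  {y: True, h: False}
  {h: True, y: False}


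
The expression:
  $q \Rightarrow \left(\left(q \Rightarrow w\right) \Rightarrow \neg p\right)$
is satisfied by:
  {p: False, q: False, w: False}
  {w: True, p: False, q: False}
  {q: True, p: False, w: False}
  {w: True, q: True, p: False}
  {p: True, w: False, q: False}
  {w: True, p: True, q: False}
  {q: True, p: True, w: False}


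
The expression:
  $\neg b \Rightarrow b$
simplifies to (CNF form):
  $b$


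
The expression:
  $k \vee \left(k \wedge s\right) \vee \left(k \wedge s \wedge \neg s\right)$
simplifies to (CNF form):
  $k$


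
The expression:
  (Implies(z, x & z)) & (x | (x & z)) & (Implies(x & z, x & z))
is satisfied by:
  {x: True}


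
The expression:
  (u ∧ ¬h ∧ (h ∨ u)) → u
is always true.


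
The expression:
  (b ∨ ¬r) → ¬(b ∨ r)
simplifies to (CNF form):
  ¬b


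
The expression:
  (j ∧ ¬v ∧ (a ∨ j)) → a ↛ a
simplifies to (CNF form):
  v ∨ ¬j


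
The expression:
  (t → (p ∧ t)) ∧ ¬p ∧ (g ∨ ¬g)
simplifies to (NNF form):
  ¬p ∧ ¬t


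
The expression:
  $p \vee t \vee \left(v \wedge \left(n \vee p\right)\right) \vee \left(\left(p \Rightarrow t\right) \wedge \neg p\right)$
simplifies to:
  $\text{True}$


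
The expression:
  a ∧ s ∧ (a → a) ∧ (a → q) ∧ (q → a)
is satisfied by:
  {a: True, s: True, q: True}


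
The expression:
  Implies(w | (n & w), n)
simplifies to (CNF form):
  n | ~w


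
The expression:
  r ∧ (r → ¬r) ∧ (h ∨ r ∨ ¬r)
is never true.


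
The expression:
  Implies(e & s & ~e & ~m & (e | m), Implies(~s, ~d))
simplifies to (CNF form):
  True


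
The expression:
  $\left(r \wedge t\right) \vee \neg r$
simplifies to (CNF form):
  $t \vee \neg r$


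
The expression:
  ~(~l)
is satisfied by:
  {l: True}


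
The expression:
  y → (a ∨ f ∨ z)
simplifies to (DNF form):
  a ∨ f ∨ z ∨ ¬y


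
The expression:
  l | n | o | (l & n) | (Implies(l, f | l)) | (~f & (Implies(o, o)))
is always true.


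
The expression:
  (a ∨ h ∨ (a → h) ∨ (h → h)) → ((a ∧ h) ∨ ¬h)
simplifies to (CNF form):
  a ∨ ¬h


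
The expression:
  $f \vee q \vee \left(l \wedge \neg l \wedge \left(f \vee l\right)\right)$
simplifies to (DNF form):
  $f \vee q$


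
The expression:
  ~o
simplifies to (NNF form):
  ~o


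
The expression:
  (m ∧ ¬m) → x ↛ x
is always true.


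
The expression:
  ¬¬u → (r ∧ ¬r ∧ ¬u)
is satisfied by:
  {u: False}


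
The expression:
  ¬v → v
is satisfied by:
  {v: True}


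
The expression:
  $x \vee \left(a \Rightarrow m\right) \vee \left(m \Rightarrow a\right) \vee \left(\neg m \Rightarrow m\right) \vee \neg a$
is always true.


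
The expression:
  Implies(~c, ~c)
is always true.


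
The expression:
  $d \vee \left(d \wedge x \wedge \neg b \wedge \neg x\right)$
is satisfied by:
  {d: True}


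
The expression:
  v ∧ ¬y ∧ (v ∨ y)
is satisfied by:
  {v: True, y: False}


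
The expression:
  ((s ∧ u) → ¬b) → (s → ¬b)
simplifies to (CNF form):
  u ∨ ¬b ∨ ¬s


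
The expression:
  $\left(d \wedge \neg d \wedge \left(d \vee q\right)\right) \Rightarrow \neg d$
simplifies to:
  $\text{True}$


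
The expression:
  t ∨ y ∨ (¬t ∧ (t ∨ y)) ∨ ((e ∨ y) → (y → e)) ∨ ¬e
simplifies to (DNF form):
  True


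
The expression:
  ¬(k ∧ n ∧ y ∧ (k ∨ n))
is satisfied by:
  {k: False, y: False, n: False}
  {n: True, k: False, y: False}
  {y: True, k: False, n: False}
  {n: True, y: True, k: False}
  {k: True, n: False, y: False}
  {n: True, k: True, y: False}
  {y: True, k: True, n: False}


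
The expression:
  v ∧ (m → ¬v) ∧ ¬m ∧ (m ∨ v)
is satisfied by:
  {v: True, m: False}


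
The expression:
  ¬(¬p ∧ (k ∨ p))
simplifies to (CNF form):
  p ∨ ¬k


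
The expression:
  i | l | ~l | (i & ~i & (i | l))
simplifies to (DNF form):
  True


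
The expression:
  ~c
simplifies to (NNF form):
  ~c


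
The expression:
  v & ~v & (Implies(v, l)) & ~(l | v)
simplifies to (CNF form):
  False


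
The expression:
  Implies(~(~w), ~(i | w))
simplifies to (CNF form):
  ~w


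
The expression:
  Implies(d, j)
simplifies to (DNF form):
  j | ~d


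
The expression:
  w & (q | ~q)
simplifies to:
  w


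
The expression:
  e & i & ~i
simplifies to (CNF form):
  False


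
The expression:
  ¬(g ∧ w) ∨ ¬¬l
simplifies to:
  l ∨ ¬g ∨ ¬w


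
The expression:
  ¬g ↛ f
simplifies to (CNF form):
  f ∨ ¬g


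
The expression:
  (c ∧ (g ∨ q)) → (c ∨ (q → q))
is always true.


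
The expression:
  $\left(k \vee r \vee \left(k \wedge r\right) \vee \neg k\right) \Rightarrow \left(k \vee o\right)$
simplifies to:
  $k \vee o$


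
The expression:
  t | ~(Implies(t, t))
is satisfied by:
  {t: True}


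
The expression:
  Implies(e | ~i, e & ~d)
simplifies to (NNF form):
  (e & ~d) | (i & ~e)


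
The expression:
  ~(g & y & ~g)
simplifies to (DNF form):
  True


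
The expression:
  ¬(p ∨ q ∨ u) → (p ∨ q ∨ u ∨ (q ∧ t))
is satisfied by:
  {q: True, u: True, p: True}
  {q: True, u: True, p: False}
  {q: True, p: True, u: False}
  {q: True, p: False, u: False}
  {u: True, p: True, q: False}
  {u: True, p: False, q: False}
  {p: True, u: False, q: False}


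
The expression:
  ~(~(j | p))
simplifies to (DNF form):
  j | p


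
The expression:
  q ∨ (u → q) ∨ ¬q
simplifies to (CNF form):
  True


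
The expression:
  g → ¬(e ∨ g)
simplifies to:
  ¬g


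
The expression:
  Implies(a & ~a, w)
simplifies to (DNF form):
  True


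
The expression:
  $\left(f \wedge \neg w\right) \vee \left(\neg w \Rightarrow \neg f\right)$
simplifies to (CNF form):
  $\text{True}$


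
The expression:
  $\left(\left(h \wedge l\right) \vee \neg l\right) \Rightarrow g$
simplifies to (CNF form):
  $\left(g \vee l\right) \wedge \left(g \vee \neg h\right)$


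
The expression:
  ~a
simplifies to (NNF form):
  ~a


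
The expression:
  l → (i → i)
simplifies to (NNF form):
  True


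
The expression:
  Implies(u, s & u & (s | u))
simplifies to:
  s | ~u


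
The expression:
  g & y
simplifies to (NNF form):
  g & y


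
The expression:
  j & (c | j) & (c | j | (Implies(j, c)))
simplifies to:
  j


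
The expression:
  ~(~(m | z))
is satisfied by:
  {z: True, m: True}
  {z: True, m: False}
  {m: True, z: False}


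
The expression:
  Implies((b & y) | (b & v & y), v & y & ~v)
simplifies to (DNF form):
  ~b | ~y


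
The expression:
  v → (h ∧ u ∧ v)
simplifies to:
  (h ∧ u) ∨ ¬v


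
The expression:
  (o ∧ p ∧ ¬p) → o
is always true.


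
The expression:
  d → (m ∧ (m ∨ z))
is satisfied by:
  {m: True, d: False}
  {d: False, m: False}
  {d: True, m: True}


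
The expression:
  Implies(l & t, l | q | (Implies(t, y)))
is always true.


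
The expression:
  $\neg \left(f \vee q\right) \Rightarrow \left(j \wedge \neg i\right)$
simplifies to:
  $f \vee q \vee \left(j \wedge \neg i\right)$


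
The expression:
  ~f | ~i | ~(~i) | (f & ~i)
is always true.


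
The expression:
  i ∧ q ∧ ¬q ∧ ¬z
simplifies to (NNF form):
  False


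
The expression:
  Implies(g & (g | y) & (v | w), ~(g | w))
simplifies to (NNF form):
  ~g | (~v & ~w)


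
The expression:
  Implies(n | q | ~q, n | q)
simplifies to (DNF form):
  n | q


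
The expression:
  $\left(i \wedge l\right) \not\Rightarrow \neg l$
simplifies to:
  $i \wedge l$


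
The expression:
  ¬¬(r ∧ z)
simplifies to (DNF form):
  r ∧ z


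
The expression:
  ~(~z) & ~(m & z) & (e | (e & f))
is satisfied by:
  {z: True, e: True, m: False}


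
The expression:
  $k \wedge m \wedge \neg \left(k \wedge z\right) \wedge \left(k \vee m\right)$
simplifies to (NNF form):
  $k \wedge m \wedge \neg z$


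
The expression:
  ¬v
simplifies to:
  ¬v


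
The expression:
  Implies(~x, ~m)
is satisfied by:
  {x: True, m: False}
  {m: False, x: False}
  {m: True, x: True}


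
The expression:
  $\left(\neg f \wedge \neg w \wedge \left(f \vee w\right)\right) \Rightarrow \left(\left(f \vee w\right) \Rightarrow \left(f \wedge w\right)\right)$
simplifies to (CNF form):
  $\text{True}$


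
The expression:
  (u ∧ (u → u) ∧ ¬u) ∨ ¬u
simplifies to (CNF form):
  ¬u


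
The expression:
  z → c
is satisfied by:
  {c: True, z: False}
  {z: False, c: False}
  {z: True, c: True}


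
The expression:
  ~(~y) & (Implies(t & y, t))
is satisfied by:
  {y: True}


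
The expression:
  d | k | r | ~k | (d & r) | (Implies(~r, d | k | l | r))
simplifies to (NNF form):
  True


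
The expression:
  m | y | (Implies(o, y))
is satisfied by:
  {y: True, m: True, o: False}
  {y: True, o: False, m: False}
  {m: True, o: False, y: False}
  {m: False, o: False, y: False}
  {y: True, m: True, o: True}
  {y: True, o: True, m: False}
  {m: True, o: True, y: False}


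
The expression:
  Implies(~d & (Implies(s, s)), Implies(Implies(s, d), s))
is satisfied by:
  {d: True, s: True}
  {d: True, s: False}
  {s: True, d: False}


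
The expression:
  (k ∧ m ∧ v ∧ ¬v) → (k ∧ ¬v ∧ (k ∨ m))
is always true.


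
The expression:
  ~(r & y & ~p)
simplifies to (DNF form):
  p | ~r | ~y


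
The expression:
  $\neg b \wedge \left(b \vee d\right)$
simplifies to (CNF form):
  $d \wedge \neg b$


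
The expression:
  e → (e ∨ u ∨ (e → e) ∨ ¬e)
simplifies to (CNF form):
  True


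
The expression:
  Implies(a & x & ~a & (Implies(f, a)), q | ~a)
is always true.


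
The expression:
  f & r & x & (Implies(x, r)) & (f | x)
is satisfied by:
  {r: True, x: True, f: True}


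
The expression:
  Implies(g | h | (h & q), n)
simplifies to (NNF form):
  n | (~g & ~h)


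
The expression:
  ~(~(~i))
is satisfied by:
  {i: False}


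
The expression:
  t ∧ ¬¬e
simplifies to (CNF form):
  e ∧ t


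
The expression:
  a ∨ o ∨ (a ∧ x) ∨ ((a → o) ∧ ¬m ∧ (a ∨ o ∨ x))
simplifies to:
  a ∨ o ∨ (x ∧ ¬m)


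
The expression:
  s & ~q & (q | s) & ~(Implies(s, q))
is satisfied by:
  {s: True, q: False}


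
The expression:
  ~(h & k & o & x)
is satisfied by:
  {h: False, k: False, o: False, x: False}
  {x: True, h: False, k: False, o: False}
  {o: True, h: False, k: False, x: False}
  {x: True, o: True, h: False, k: False}
  {k: True, x: False, h: False, o: False}
  {x: True, k: True, h: False, o: False}
  {o: True, k: True, x: False, h: False}
  {x: True, o: True, k: True, h: False}
  {h: True, o: False, k: False, x: False}
  {x: True, h: True, o: False, k: False}
  {o: True, h: True, x: False, k: False}
  {x: True, o: True, h: True, k: False}
  {k: True, h: True, o: False, x: False}
  {x: True, k: True, h: True, o: False}
  {o: True, k: True, h: True, x: False}


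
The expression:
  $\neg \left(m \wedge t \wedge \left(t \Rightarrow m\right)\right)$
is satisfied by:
  {m: False, t: False}
  {t: True, m: False}
  {m: True, t: False}


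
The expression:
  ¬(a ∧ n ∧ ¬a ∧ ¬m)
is always true.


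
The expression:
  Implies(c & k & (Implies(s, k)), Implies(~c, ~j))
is always true.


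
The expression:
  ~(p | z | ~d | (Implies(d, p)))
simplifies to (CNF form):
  d & ~p & ~z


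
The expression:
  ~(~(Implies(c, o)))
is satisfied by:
  {o: True, c: False}
  {c: False, o: False}
  {c: True, o: True}


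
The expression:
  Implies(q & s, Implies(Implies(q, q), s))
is always true.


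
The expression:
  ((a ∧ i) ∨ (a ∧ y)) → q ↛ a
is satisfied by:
  {i: False, a: False, y: False}
  {y: True, i: False, a: False}
  {i: True, y: False, a: False}
  {y: True, i: True, a: False}
  {a: True, y: False, i: False}


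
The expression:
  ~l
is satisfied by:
  {l: False}


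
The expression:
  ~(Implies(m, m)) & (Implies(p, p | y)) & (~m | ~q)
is never true.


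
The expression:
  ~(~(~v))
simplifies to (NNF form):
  ~v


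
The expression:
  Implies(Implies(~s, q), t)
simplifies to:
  t | (~q & ~s)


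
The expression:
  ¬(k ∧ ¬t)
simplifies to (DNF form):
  t ∨ ¬k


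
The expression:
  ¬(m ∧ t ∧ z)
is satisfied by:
  {m: False, t: False, z: False}
  {z: True, m: False, t: False}
  {t: True, m: False, z: False}
  {z: True, t: True, m: False}
  {m: True, z: False, t: False}
  {z: True, m: True, t: False}
  {t: True, m: True, z: False}


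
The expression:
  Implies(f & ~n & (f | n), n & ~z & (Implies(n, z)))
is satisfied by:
  {n: True, f: False}
  {f: False, n: False}
  {f: True, n: True}


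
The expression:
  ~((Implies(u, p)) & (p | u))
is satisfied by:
  {p: False}


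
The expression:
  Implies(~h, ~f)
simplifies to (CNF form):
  h | ~f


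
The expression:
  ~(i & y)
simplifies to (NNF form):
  ~i | ~y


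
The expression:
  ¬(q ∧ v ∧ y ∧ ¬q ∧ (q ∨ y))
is always true.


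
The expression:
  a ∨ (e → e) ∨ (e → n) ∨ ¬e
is always true.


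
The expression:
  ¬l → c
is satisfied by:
  {c: True, l: True}
  {c: True, l: False}
  {l: True, c: False}


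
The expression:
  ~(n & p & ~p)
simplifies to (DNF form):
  True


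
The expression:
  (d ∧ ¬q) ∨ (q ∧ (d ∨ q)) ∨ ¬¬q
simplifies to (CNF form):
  d ∨ q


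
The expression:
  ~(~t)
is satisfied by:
  {t: True}
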